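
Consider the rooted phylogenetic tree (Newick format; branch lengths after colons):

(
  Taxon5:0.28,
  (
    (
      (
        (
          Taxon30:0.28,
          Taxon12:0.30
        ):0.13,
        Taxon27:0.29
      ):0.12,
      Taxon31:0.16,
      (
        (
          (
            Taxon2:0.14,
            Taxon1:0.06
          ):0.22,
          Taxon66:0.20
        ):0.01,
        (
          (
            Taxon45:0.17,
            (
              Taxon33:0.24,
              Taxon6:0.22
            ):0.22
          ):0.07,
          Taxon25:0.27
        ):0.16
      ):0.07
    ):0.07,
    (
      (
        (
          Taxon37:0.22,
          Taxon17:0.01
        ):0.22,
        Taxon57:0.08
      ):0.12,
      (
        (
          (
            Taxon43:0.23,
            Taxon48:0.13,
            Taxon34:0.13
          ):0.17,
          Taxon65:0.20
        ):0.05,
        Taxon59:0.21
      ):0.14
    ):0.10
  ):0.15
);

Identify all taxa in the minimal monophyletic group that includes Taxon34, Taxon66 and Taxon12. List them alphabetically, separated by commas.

Taxon1, Taxon12, Taxon17, Taxon2, Taxon25, Taxon27, Taxon30, Taxon31, Taxon33, Taxon34, Taxon37, Taxon43, Taxon45, Taxon48, Taxon57, Taxon59, Taxon6, Taxon65, Taxon66

Tracing Taxon34: it sits inside (Taxon43,Taxon48,Taxon34).
Tracing Taxon66: it sits inside ((Taxon2,Taxon1),Taxon66).
Tracing Taxon12: it sits inside (Taxon30,Taxon12).
The smallest clade enclosing all 3 is ((((Taxon30,Taxon12),Taxon27),Taxon31,(((Taxon2,Taxon1),Taxon66),((Taxon45,(Taxon33,Taxon6)),Taxon25))),(((Taxon37,Taxon17),Taxon57),(((Taxon43,Taxon48,Taxon34),Taxon65),Taxon59))); the answer is its 19 terminal taxa in alphabetical order.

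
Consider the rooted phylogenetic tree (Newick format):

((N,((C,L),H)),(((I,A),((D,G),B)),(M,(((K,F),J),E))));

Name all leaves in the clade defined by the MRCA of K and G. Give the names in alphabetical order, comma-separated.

A, B, D, E, F, G, I, J, K, M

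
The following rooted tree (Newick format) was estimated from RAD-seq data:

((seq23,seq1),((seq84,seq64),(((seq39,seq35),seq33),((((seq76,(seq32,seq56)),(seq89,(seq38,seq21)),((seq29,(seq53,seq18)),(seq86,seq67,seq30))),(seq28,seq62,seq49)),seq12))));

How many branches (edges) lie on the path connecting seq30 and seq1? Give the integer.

10

The MRCA of seq30 and seq1 is the root of the tree.
From seq30 up to that node: 8 branches. From seq1 up to the same node: 2 branches. Total: 8 + 2 = 10.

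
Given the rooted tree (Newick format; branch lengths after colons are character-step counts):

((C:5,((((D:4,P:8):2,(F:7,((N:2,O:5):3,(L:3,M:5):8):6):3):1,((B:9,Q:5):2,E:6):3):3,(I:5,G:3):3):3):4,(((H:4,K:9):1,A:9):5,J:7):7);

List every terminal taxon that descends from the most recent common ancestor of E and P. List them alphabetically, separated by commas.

Tracing E: it sits inside ((B,Q),E).
Tracing P: it sits inside (D,P).
The smallest clade enclosing both is (((D,P),(F,((N,O),(L,M)))),((B,Q),E)); the answer is its 10 terminal taxa in alphabetical order.

B, D, E, F, L, M, N, O, P, Q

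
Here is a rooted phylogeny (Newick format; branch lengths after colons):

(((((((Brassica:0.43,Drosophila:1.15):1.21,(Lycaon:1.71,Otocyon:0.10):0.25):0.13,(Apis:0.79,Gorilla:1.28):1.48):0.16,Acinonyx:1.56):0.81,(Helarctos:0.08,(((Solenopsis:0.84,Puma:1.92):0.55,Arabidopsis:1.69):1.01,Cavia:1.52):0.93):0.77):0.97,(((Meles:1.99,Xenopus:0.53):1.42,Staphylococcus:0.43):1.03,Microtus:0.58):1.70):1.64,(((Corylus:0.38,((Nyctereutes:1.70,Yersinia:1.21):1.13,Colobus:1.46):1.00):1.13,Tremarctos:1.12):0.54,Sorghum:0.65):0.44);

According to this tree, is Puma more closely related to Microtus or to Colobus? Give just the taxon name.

The MRCA of Puma and Microtus subtends ((((((Brassica,Drosophila),(Lycaon,Otocyon)),(Apis,Gorilla)),Acinonyx),(Helarctos,(((Solenopsis,Puma),Arabidopsis),Cavia))),(((Meles,Xenopus),Staphylococcus),Microtus)) (16 taxa).
The MRCA of Puma and Colobus is the root, subtending the entire tree (22 taxa).
The first is nested inside the second, so Puma shares a more recent common ancestor with Microtus.

Microtus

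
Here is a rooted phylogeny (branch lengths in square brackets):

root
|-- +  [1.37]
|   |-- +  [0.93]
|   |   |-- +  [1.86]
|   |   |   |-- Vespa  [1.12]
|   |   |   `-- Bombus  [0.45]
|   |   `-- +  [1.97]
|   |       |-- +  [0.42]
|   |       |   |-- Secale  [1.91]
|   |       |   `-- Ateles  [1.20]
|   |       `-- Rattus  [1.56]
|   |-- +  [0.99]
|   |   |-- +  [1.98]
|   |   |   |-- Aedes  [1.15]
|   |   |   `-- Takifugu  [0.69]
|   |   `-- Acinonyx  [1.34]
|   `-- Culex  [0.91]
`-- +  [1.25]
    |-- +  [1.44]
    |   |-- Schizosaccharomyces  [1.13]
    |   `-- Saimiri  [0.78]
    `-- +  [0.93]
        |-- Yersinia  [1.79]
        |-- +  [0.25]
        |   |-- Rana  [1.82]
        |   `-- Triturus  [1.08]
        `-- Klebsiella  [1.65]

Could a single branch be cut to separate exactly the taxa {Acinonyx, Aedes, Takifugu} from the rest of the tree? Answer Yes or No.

Yes

The most recent common ancestor of these taxa subtends ((Aedes,Takifugu),Acinonyx).
That clade has exactly 3 tips — every listed taxon and nothing else — so the group is monophyletic.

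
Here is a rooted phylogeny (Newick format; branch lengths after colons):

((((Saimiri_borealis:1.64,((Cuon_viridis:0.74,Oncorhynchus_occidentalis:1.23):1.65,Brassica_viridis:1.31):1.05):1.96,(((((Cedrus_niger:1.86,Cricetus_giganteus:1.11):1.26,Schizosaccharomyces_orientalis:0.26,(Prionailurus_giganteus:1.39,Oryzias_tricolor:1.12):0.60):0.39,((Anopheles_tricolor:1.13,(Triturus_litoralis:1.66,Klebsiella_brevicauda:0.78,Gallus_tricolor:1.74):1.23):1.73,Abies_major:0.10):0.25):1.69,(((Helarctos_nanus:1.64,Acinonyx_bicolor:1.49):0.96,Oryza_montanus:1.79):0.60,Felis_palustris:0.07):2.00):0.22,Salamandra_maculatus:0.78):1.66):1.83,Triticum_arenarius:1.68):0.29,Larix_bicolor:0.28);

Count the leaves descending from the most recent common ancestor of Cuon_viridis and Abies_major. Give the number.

19

The MRCA of Cuon_viridis and Abies_major is the node subtending ((Saimiri_borealis,((Cuon_viridis,Oncorhynchus_occidentalis),Brassica_viridis)),(((((Cedrus_niger,Cricetus_giganteus),Schizosaccharomyces_orientalis,(Prionailurus_giganteus,Oryzias_tricolor)),((Anopheles_tricolor,(Triturus_litoralis,Klebsiella_brevicauda,Gallus_tricolor)),Abies_major)),(((Helarctos_nanus,Acinonyx_bicolor),Oryza_montanus),Felis_palustris)),Salamandra_maculatus)).
That clade contains 19 terminal taxa: Abies_major, Acinonyx_bicolor, Anopheles_tricolor, Brassica_viridis, Cedrus_niger, Cricetus_giganteus, Cuon_viridis, Felis_palustris, Gallus_tricolor, Helarctos_nanus, Klebsiella_brevicauda, Oncorhynchus_occidentalis, Oryza_montanus, Oryzias_tricolor, Prionailurus_giganteus, Saimiri_borealis, Salamandra_maculatus, Schizosaccharomyces_orientalis, Triturus_litoralis.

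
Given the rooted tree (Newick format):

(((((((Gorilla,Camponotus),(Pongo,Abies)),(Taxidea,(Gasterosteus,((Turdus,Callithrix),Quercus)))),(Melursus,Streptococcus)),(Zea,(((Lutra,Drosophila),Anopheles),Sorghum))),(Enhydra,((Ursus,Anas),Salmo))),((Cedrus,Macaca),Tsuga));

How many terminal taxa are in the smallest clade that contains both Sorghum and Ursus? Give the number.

20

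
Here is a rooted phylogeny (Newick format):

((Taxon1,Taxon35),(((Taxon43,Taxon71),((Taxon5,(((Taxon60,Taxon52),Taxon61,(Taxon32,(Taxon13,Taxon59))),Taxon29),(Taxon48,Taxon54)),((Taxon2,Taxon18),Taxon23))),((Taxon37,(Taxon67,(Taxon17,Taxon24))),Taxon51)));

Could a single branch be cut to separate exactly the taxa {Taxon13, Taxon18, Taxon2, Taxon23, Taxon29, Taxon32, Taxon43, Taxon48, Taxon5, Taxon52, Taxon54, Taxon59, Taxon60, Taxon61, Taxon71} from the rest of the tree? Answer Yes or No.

The most recent common ancestor of these taxa subtends ((Taxon43,Taxon71),((Taxon5,(((Taxon60,Taxon52),Taxon61,(Taxon32,(Taxon13,Taxon59))),Taxon29),(Taxon48,Taxon54)),((Taxon2,Taxon18),Taxon23))).
That clade has exactly 15 tips — every listed taxon and nothing else — so the group is monophyletic.

Yes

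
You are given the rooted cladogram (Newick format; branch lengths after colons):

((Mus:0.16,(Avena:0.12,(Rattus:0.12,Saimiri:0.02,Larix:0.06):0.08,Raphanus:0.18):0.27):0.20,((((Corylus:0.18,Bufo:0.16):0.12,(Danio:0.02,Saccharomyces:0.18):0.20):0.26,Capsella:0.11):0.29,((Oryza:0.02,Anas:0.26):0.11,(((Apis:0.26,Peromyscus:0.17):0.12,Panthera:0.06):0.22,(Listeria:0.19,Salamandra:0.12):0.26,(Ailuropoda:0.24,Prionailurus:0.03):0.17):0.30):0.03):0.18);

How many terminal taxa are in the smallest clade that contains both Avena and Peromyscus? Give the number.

The MRCA of Avena and Peromyscus is the root, so the clade is the entire tree.
That clade contains 20 terminal taxa: Ailuropoda, Anas, Apis, Avena, Bufo, Capsella, Corylus, Danio, Larix, Listeria, Mus, Oryza, Panthera, Peromyscus, Prionailurus, Raphanus, Rattus, Saccharomyces, Saimiri, Salamandra.

20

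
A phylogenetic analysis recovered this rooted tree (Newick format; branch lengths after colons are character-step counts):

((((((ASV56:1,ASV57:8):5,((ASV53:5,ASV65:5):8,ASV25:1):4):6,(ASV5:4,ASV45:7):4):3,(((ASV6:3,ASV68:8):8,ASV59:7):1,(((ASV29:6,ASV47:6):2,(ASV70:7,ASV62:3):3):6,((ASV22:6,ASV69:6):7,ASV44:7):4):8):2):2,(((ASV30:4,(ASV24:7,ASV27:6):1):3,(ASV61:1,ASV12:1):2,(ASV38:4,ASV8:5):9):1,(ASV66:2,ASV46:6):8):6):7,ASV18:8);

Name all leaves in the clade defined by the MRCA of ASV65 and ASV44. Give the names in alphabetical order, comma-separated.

Tracing ASV65: it sits inside (ASV53,ASV65).
Tracing ASV44: it sits inside ((ASV22,ASV69),ASV44).
The smallest clade enclosing both is ((((ASV56,ASV57),((ASV53,ASV65),ASV25)),(ASV5,ASV45)),(((ASV6,ASV68),ASV59),(((ASV29,ASV47),(ASV70,ASV62)),((ASV22,ASV69),ASV44)))); the answer is its 17 terminal taxa in alphabetical order.

ASV22, ASV25, ASV29, ASV44, ASV45, ASV47, ASV5, ASV53, ASV56, ASV57, ASV59, ASV6, ASV62, ASV65, ASV68, ASV69, ASV70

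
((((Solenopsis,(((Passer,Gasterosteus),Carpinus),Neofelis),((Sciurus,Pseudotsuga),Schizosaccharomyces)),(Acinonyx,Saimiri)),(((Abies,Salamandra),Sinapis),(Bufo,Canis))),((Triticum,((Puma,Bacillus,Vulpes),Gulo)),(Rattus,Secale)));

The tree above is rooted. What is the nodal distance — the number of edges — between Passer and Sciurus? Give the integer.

7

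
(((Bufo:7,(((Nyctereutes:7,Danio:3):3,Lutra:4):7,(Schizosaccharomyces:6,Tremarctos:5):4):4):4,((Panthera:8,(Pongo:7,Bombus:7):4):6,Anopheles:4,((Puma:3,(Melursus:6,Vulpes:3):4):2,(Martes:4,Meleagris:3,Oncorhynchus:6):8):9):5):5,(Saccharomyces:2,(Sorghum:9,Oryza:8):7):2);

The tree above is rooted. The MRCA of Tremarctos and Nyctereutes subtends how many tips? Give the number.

The MRCA of Tremarctos and Nyctereutes is the node subtending (((Nyctereutes,Danio),Lutra),(Schizosaccharomyces,Tremarctos)).
That clade contains 5 terminal taxa: Danio, Lutra, Nyctereutes, Schizosaccharomyces, Tremarctos.

5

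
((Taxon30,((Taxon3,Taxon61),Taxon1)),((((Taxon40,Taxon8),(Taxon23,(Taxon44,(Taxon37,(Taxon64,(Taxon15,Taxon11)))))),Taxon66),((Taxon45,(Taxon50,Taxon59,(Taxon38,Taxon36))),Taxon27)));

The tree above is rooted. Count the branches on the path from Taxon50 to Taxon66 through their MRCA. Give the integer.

The MRCA of Taxon50 and Taxon66 is the node subtending ((((Taxon40,Taxon8),(Taxon23,(Taxon44,(Taxon37,(Taxon64,(Taxon15,Taxon11)))))),Taxon66),((Taxon45,(Taxon50,Taxon59,(Taxon38,Taxon36))),Taxon27)).
From Taxon50 up to that node: 4 branches. From Taxon66 up to the same node: 2 branches. Total: 4 + 2 = 6.

6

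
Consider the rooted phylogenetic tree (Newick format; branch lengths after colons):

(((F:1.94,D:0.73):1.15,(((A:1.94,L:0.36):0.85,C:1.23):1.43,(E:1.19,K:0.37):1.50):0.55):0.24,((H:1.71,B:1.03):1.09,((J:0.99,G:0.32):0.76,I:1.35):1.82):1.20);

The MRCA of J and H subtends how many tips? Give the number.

5

The MRCA of J and H is the node subtending ((H,B),((J,G),I)).
That clade contains 5 terminal taxa: B, G, H, I, J.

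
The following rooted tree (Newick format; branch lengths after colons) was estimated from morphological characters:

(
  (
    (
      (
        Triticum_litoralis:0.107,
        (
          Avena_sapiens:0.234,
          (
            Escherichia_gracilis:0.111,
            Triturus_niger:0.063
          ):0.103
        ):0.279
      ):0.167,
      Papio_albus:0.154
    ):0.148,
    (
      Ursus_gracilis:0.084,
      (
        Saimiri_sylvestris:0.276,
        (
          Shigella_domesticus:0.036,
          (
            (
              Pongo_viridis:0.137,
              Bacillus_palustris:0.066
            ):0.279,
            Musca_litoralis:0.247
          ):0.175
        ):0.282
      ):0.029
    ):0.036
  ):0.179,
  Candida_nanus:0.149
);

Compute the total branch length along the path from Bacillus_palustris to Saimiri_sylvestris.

1.078

The path runs Bacillus_palustris → … → MRCA → … → Saimiri_sylvestris; the MRCA is the node subtending (Saimiri_sylvestris,(Shigella_domesticus,((Pongo_viridis,Bacillus_palustris),Musca_litoralis))).
Branch lengths along that path: 0.066 + 0.279 + 0.175 + 0.282 + 0.276 = 1.078.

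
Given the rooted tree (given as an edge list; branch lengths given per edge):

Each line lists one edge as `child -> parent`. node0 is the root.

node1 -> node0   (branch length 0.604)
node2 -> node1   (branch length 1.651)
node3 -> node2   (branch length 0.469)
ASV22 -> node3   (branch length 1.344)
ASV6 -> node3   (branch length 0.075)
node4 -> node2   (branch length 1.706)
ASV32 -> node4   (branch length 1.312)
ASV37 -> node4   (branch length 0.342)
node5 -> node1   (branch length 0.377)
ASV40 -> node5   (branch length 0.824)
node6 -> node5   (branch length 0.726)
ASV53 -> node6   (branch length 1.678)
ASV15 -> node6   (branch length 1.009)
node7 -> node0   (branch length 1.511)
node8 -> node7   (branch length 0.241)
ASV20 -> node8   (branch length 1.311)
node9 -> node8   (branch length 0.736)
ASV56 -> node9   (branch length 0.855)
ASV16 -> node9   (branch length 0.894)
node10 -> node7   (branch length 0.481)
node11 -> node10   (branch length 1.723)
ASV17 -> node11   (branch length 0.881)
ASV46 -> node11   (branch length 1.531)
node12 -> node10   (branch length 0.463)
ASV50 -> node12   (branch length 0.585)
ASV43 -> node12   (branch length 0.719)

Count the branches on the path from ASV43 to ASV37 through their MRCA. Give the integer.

8

The MRCA of ASV43 and ASV37 is the root of the tree.
From ASV43 up to that node: 4 branches. From ASV37 up to the same node: 4 branches. Total: 4 + 4 = 8.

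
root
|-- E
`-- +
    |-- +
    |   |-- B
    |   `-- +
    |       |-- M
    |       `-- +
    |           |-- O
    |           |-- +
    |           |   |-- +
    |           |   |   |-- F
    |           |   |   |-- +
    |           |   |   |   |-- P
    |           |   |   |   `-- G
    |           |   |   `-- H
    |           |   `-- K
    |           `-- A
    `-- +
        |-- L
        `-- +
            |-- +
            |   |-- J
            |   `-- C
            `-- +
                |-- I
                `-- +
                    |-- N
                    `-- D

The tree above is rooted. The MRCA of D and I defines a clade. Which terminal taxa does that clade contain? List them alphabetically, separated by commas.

D, I, N

Tracing D: it sits inside (N,D).
Tracing I: it sits inside (I,(N,D)).
The smallest clade enclosing both is (I,(N,D)); the answer is its 3 terminal taxa in alphabetical order.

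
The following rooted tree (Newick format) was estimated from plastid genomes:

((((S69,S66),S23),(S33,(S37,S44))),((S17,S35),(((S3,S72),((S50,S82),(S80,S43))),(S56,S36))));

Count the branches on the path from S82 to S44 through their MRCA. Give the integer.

10

The MRCA of S82 and S44 is the root of the tree.
From S82 up to that node: 6 branches. From S44 up to the same node: 4 branches. Total: 6 + 4 = 10.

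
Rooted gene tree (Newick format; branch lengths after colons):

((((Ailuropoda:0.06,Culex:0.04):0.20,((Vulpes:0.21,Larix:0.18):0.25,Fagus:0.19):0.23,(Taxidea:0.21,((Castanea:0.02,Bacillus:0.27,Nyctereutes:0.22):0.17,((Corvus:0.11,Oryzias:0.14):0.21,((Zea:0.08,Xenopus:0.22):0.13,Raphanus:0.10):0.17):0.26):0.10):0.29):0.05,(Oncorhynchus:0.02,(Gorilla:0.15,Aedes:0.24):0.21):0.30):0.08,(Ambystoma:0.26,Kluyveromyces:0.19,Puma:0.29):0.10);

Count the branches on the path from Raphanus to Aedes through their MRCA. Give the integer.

The MRCA of Raphanus and Aedes is the node subtending (((Ailuropoda,Culex),((Vulpes,Larix),Fagus),(Taxidea,((Castanea,Bacillus,Nyctereutes),((Corvus,Oryzias),((Zea,Xenopus),Raphanus))))),(Oncorhynchus,(Gorilla,Aedes))).
From Raphanus up to that node: 6 branches. From Aedes up to the same node: 3 branches. Total: 6 + 3 = 9.

9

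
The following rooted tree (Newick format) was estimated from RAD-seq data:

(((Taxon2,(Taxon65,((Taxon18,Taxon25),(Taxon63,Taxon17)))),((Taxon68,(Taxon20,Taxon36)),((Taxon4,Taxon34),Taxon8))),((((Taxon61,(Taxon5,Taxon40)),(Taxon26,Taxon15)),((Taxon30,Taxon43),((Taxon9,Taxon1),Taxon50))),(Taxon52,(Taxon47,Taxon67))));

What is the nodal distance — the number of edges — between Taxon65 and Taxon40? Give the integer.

The MRCA of Taxon65 and Taxon40 is the root of the tree.
From Taxon65 up to that node: 4 branches. From Taxon40 up to the same node: 6 branches. Total: 4 + 6 = 10.

10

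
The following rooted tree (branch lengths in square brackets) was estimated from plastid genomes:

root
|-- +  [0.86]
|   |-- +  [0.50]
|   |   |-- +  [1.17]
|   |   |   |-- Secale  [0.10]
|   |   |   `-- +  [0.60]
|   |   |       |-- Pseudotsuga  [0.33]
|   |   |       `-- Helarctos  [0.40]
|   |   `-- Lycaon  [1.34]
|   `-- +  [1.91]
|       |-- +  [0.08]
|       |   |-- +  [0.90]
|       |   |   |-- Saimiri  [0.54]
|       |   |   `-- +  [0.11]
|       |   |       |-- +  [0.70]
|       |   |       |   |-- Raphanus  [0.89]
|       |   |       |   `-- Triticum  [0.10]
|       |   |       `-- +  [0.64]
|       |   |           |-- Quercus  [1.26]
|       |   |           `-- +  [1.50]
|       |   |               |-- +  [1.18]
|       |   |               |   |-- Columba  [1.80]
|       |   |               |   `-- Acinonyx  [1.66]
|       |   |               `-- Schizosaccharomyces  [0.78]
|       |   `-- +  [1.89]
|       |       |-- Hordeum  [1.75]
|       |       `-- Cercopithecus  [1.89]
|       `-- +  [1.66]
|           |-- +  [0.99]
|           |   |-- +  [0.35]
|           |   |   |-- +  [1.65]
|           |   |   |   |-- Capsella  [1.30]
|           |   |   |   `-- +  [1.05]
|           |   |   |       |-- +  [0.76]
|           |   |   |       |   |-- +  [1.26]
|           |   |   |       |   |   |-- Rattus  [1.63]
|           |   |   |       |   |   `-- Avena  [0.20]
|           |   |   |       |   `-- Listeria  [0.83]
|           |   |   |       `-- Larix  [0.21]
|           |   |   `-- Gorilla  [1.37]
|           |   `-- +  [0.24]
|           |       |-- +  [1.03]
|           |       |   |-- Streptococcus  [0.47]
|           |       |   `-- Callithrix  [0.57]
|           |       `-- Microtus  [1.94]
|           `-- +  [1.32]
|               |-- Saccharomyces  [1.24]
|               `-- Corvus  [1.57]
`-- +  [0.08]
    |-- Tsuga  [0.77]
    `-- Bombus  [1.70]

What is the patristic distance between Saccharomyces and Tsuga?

7.84

The path runs Saccharomyces → … → MRCA → … → Tsuga; the MRCA is the root of the tree.
Branch lengths along that path: 1.24 + 1.32 + 1.66 + 1.91 + 0.86 + 0.08 + 0.77 = 7.84.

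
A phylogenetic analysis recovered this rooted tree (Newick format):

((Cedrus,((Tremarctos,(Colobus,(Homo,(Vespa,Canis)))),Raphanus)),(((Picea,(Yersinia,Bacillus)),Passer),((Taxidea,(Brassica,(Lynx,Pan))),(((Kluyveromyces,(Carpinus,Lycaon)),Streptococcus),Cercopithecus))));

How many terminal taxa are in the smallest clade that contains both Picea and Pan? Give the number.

The MRCA of Picea and Pan is the node subtending (((Picea,(Yersinia,Bacillus)),Passer),((Taxidea,(Brassica,(Lynx,Pan))),(((Kluyveromyces,(Carpinus,Lycaon)),Streptococcus),Cercopithecus))).
That clade contains 13 terminal taxa: Bacillus, Brassica, Carpinus, Cercopithecus, Kluyveromyces, Lycaon, Lynx, Pan, Passer, Picea, Streptococcus, Taxidea, Yersinia.

13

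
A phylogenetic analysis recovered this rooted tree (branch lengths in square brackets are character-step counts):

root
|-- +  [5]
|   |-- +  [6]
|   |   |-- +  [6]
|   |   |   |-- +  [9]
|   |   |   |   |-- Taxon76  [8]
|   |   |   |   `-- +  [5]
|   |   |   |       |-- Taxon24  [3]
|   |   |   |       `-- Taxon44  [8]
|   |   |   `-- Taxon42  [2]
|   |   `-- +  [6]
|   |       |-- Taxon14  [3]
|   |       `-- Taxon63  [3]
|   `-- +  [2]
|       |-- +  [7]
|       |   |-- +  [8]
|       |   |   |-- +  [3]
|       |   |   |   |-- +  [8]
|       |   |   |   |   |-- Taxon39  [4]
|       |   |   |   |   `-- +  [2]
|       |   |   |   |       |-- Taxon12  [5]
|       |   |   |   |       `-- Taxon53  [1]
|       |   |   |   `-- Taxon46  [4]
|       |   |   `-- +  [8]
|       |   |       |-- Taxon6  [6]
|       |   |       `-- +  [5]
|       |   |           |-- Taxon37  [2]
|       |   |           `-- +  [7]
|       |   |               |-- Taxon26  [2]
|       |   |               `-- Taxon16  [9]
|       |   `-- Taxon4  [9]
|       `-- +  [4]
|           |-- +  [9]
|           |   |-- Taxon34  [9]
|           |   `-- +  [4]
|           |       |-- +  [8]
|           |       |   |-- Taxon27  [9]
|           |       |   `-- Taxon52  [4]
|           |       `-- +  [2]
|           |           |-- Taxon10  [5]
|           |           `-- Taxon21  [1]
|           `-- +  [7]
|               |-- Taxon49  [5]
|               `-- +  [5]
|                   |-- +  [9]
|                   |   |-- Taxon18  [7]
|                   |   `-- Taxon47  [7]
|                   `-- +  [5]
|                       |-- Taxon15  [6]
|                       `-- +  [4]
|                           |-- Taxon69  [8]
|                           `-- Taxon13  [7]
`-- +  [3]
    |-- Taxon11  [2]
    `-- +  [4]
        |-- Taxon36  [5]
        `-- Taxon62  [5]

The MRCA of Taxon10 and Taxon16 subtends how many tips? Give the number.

20

The MRCA of Taxon10 and Taxon16 is the node subtending (((((Taxon39,(Taxon12,Taxon53)),Taxon46),(Taxon6,(Taxon37,(Taxon26,Taxon16)))),Taxon4),((Taxon34,((Taxon27,Taxon52),(Taxon10,Taxon21))),(Taxon49,((Taxon18,Taxon47),(Taxon15,(Taxon69,Taxon13)))))).
That clade contains 20 terminal taxa: Taxon10, Taxon12, Taxon13, Taxon15, Taxon16, Taxon18, Taxon21, Taxon26, Taxon27, Taxon34, Taxon37, Taxon39, Taxon4, Taxon46, Taxon47, Taxon49, Taxon52, Taxon53, Taxon6, Taxon69.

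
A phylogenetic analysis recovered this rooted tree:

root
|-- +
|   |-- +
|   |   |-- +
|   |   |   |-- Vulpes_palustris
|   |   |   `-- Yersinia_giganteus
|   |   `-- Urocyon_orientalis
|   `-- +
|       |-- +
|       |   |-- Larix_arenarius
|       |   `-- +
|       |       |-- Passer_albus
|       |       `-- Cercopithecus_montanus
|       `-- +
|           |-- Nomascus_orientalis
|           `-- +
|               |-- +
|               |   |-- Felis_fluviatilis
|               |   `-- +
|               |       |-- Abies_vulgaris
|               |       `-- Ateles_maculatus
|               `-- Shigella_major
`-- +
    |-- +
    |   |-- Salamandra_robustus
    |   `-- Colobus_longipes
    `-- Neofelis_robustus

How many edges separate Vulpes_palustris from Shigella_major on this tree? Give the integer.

7

The MRCA of Vulpes_palustris and Shigella_major is the node subtending (((Vulpes_palustris,Yersinia_giganteus),Urocyon_orientalis),((Larix_arenarius,(Passer_albus,Cercopithecus_montanus)),(Nomascus_orientalis,((Felis_fluviatilis,(Abies_vulgaris,Ateles_maculatus)),Shigella_major)))).
From Vulpes_palustris up to that node: 3 branches. From Shigella_major up to the same node: 4 branches. Total: 3 + 4 = 7.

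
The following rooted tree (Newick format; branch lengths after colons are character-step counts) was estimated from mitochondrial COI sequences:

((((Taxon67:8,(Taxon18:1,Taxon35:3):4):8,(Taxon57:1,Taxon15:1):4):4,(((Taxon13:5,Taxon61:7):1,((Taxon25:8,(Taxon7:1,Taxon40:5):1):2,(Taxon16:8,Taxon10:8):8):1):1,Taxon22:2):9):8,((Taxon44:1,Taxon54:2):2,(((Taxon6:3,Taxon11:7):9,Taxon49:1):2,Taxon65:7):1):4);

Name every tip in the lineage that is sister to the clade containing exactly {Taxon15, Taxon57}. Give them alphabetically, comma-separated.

The clade containing exactly {Taxon15, Taxon57} attaches to the tree at the node subtending ((Taxon67,(Taxon18,Taxon35)),(Taxon57,Taxon15)).
The other lineage descending from that same node — the sister group — is (Taxon67,(Taxon18,Taxon35)); its 3 tips in alphabetical order are the answer.

Taxon18, Taxon35, Taxon67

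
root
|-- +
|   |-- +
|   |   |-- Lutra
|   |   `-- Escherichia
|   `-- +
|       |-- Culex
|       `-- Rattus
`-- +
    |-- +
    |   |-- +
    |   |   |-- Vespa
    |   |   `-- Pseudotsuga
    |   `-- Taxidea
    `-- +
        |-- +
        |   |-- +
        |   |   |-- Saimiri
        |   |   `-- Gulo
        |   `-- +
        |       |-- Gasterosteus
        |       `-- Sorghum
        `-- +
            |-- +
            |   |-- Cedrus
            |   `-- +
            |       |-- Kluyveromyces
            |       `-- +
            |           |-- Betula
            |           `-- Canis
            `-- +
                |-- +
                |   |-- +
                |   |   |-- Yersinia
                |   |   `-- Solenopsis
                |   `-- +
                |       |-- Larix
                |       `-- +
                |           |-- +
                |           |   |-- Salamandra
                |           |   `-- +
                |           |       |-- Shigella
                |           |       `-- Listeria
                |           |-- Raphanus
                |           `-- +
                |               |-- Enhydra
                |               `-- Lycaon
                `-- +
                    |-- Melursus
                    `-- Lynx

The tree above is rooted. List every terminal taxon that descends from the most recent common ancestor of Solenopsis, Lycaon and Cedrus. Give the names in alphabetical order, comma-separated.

Betula, Canis, Cedrus, Enhydra, Kluyveromyces, Larix, Listeria, Lycaon, Lynx, Melursus, Raphanus, Salamandra, Shigella, Solenopsis, Yersinia

Tracing Solenopsis: it sits inside (Yersinia,Solenopsis).
Tracing Lycaon: it sits inside (Enhydra,Lycaon).
Tracing Cedrus: it sits inside (Cedrus,(Kluyveromyces,(Betula,Canis))).
The smallest clade enclosing all 3 is ((Cedrus,(Kluyveromyces,(Betula,Canis))),(((Yersinia,Solenopsis),(Larix,((Salamandra,(Shigella,Listeria)),Raphanus,(Enhydra,Lycaon)))),(Melursus,Lynx))); the answer is its 15 terminal taxa in alphabetical order.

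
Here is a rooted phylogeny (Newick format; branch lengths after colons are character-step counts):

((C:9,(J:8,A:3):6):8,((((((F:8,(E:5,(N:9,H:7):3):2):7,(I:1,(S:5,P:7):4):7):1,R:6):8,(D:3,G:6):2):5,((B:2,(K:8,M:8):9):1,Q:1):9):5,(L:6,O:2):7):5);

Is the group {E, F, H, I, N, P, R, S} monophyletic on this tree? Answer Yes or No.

Yes

The most recent common ancestor of these taxa subtends (((F,(E,(N,H))),(I,(S,P))),R).
That clade has exactly 8 tips — every listed taxon and nothing else — so the group is monophyletic.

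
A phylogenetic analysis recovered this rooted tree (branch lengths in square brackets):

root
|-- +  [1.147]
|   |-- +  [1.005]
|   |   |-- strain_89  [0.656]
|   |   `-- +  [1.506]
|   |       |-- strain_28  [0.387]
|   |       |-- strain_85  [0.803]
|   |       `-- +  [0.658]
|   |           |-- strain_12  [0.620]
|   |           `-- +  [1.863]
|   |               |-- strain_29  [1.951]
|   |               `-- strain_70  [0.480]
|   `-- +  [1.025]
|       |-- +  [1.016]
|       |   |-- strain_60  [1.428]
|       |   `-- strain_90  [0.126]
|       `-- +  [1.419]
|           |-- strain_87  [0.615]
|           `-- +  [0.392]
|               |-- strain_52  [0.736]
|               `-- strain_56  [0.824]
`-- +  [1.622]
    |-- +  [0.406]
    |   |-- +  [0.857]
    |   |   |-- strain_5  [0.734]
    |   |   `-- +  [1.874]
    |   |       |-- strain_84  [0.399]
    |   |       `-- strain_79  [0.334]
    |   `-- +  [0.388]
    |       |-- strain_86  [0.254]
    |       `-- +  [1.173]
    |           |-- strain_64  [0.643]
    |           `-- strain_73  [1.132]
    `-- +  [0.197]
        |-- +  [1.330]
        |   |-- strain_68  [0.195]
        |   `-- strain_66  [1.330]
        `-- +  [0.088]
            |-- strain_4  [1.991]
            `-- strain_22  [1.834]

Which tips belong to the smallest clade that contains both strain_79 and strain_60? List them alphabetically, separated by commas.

strain_12, strain_22, strain_28, strain_29, strain_4, strain_5, strain_52, strain_56, strain_60, strain_64, strain_66, strain_68, strain_70, strain_73, strain_79, strain_84, strain_85, strain_86, strain_87, strain_89, strain_90

Tracing strain_79: it sits inside (strain_84,strain_79).
Tracing strain_60: it sits inside (strain_60,strain_90).
The smallest clade enclosing both is the whole tree (their MRCA is the root), so the answer is all 21 tips in alphabetical order.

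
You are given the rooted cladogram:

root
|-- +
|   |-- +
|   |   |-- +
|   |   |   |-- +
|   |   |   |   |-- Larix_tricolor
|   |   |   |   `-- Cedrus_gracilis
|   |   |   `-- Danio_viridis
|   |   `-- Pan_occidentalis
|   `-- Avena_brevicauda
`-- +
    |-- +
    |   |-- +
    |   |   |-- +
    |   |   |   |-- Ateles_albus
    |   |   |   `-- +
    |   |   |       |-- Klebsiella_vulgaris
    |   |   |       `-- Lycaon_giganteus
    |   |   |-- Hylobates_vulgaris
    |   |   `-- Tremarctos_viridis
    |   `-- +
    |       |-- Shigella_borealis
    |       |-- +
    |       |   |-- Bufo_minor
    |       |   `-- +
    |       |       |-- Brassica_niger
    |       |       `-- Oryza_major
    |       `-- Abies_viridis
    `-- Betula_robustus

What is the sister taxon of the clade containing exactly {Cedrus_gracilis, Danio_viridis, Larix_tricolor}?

Pan_occidentalis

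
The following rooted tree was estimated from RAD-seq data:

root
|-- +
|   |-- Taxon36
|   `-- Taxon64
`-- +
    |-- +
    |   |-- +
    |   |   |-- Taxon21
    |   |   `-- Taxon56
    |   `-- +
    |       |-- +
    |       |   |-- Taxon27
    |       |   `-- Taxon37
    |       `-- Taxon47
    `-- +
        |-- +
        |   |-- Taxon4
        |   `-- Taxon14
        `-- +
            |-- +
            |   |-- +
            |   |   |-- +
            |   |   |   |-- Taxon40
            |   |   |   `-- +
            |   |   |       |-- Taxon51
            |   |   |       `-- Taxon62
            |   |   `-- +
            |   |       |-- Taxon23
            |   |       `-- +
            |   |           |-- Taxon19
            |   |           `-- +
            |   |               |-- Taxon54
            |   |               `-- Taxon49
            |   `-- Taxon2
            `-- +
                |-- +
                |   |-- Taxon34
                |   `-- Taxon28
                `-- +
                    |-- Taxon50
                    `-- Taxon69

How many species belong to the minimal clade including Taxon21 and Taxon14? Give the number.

19

The MRCA of Taxon21 and Taxon14 is the node subtending (((Taxon21,Taxon56),((Taxon27,Taxon37),Taxon47)),((Taxon4,Taxon14),((((Taxon40,(Taxon51,Taxon62)),(Taxon23,(Taxon19,(Taxon54,Taxon49)))),Taxon2),((Taxon34,Taxon28),(Taxon50,Taxon69))))).
That clade contains 19 terminal taxa: Taxon14, Taxon19, Taxon2, Taxon21, Taxon23, Taxon27, Taxon28, Taxon34, Taxon37, Taxon4, Taxon40, Taxon47, Taxon49, Taxon50, Taxon51, Taxon54, Taxon56, Taxon62, Taxon69.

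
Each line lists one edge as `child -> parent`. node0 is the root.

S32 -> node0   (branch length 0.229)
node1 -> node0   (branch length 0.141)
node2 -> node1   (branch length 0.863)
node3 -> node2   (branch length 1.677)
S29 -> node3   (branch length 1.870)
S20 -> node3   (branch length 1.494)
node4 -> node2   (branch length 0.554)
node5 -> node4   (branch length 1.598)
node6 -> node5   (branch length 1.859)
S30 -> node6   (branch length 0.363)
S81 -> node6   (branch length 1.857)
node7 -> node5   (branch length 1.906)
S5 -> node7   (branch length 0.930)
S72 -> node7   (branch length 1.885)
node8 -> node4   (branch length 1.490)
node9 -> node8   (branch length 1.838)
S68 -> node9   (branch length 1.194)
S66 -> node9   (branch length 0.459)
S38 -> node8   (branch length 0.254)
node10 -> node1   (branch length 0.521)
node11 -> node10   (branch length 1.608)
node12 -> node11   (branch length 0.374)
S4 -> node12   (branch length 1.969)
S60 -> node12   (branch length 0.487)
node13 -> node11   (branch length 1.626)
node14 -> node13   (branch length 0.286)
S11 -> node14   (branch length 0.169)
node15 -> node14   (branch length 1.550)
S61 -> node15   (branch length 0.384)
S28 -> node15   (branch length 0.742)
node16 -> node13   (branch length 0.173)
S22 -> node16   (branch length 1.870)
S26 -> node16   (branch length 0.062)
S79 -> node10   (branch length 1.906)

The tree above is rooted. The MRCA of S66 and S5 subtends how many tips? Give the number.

The MRCA of S66 and S5 is the node subtending (((S30,S81),(S5,S72)),((S68,S66),S38)).
That clade contains 7 terminal taxa: S30, S38, S5, S66, S68, S72, S81.

7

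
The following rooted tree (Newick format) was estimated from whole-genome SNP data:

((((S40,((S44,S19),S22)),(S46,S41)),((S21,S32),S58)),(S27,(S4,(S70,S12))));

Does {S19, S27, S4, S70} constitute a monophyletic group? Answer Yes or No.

The MRCA of the listed taxa is the root, so the smallest clade containing them is the whole tree.
That clade also contains S12, S21, S22, S32, S40, S41, S44, S46, S58, which are not in the proposed group, so the group is not monophyletic.

No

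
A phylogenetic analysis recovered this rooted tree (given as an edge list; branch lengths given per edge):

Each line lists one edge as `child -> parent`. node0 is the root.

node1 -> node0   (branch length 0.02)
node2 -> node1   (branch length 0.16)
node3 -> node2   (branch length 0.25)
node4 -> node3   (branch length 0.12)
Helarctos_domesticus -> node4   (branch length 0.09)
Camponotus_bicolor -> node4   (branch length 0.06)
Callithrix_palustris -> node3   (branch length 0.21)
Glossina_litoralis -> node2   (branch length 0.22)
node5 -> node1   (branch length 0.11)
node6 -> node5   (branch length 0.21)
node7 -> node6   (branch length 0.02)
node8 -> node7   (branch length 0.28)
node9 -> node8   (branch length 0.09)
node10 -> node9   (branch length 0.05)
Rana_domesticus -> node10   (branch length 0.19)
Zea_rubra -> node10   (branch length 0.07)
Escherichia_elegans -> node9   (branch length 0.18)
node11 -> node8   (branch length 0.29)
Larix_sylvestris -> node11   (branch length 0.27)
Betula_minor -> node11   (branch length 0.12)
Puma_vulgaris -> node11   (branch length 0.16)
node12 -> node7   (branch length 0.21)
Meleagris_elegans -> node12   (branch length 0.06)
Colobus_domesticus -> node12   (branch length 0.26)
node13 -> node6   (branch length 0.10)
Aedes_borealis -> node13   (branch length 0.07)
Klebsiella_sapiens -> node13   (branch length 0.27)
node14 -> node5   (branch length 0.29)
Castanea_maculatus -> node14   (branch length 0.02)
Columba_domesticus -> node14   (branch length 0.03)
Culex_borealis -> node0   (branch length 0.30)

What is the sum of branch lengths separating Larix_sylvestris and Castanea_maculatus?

1.38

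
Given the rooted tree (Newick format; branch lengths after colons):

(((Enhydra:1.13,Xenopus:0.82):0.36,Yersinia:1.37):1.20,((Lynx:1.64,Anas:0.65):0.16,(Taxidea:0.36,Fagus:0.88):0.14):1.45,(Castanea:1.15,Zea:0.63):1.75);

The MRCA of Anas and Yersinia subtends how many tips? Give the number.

The MRCA of Anas and Yersinia is the root, so the clade is the entire tree.
That clade contains 9 terminal taxa: Anas, Castanea, Enhydra, Fagus, Lynx, Taxidea, Xenopus, Yersinia, Zea.

9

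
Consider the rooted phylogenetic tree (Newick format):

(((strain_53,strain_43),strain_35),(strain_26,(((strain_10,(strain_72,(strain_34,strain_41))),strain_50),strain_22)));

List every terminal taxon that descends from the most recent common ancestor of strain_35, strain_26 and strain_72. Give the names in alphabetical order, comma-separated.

strain_10, strain_22, strain_26, strain_34, strain_35, strain_41, strain_43, strain_50, strain_53, strain_72

Tracing strain_35: it sits inside ((strain_53,strain_43),strain_35).
Tracing strain_26: it sits inside (strain_26,(((strain_10,(strain_72,(strain_34,strain_41))),strain_50),strain_22)).
Tracing strain_72: it sits inside (strain_72,(strain_34,strain_41)).
The smallest clade enclosing all 3 is the whole tree (their MRCA is the root), so the answer is all 10 tips in alphabetical order.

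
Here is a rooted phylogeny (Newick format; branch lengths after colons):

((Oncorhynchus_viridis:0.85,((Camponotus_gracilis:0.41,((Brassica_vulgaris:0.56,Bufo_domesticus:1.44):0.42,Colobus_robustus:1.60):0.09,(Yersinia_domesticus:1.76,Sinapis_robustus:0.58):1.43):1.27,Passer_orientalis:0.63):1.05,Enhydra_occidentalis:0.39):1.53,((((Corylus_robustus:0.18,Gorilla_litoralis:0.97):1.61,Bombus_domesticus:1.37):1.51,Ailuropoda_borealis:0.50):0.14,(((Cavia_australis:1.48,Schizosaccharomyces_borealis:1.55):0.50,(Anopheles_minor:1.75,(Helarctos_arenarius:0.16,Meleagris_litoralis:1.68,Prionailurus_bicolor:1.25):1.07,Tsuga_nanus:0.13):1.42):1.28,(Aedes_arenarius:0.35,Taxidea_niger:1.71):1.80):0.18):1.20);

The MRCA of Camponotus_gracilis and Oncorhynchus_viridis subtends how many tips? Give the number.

The MRCA of Camponotus_gracilis and Oncorhynchus_viridis is the node subtending (Oncorhynchus_viridis,((Camponotus_gracilis,((Brassica_vulgaris,Bufo_domesticus),Colobus_robustus),(Yersinia_domesticus,Sinapis_robustus)),Passer_orientalis),Enhydra_occidentalis).
That clade contains 9 terminal taxa: Brassica_vulgaris, Bufo_domesticus, Camponotus_gracilis, Colobus_robustus, Enhydra_occidentalis, Oncorhynchus_viridis, Passer_orientalis, Sinapis_robustus, Yersinia_domesticus.

9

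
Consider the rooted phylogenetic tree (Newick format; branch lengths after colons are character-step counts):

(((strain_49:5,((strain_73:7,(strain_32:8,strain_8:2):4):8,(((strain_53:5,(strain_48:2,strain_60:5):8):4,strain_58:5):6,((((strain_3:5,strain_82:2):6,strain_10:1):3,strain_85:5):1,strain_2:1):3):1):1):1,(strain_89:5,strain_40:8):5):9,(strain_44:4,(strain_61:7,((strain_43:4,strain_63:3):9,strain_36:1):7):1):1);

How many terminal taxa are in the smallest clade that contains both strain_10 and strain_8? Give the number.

The MRCA of strain_10 and strain_8 is the node subtending ((strain_73,(strain_32,strain_8)),(((strain_53,(strain_48,strain_60)),strain_58),((((strain_3,strain_82),strain_10),strain_85),strain_2))).
That clade contains 12 terminal taxa: strain_10, strain_2, strain_3, strain_32, strain_48, strain_53, strain_58, strain_60, strain_73, strain_8, strain_82, strain_85.

12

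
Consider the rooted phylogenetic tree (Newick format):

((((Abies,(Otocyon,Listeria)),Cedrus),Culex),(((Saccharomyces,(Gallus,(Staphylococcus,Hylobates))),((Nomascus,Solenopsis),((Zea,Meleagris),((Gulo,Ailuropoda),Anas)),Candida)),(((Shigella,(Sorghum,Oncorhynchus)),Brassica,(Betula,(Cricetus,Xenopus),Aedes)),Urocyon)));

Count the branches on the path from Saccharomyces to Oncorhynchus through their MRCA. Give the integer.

8

The MRCA of Saccharomyces and Oncorhynchus is the node subtending (((Saccharomyces,(Gallus,(Staphylococcus,Hylobates))),((Nomascus,Solenopsis),((Zea,Meleagris),((Gulo,Ailuropoda),Anas)),Candida)),(((Shigella,(Sorghum,Oncorhynchus)),Brassica,(Betula,(Cricetus,Xenopus),Aedes)),Urocyon)).
From Saccharomyces up to that node: 3 branches. From Oncorhynchus up to the same node: 5 branches. Total: 3 + 5 = 8.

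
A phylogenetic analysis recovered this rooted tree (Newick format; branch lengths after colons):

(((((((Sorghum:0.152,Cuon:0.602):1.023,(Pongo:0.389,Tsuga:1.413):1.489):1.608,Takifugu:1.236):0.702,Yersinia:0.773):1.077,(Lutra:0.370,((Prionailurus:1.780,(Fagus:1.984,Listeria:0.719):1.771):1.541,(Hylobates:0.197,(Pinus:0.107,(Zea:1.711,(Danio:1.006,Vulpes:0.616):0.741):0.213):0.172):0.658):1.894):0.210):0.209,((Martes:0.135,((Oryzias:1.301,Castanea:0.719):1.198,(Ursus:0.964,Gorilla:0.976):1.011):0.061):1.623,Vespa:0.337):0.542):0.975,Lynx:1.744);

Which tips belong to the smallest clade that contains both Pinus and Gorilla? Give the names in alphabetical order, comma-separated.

Castanea, Cuon, Danio, Fagus, Gorilla, Hylobates, Listeria, Lutra, Martes, Oryzias, Pinus, Pongo, Prionailurus, Sorghum, Takifugu, Tsuga, Ursus, Vespa, Vulpes, Yersinia, Zea

Tracing Pinus: it sits inside (Pinus,(Zea,(Danio,Vulpes))).
Tracing Gorilla: it sits inside (Ursus,Gorilla).
The smallest clade enclosing both is ((((((Sorghum,Cuon),(Pongo,Tsuga)),Takifugu),Yersinia),(Lutra,((Prionailurus,(Fagus,Listeria)),(Hylobates,(Pinus,(Zea,(Danio,Vulpes))))))),((Martes,((Oryzias,Castanea),(Ursus,Gorilla))),Vespa)); the answer is its 21 terminal taxa in alphabetical order.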